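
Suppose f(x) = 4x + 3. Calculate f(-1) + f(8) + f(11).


f(-1) = -1
f(8) = 35
f(11) = 47
Sum = 81

81


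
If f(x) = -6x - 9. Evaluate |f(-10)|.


f(-10) = 51
|51| = 51

51


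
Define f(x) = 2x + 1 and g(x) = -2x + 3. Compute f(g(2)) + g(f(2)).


f(g(2)) = -1
g(f(2)) = -7
Sum = -8

-8


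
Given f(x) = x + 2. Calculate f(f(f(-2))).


f(-2) = 0
f(0) = 2
f(2) = 4

4


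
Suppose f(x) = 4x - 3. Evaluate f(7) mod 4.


f(7) = 25
25 mod 4 = 1

1


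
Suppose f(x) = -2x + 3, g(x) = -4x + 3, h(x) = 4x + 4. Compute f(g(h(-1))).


-3


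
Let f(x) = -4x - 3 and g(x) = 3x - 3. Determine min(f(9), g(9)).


f(9) = -39
g(9) = 24
min = -39

-39


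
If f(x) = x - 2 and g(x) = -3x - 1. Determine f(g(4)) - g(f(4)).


f(g(4)) = -15
g(f(4)) = -7
Difference = -8

-8


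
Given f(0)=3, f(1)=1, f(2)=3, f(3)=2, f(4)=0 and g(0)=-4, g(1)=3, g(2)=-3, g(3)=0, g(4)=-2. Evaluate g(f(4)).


f(4) = 0
g(0) = -4

-4


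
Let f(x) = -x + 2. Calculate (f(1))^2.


f(1) = 1
(1)^2 = 1

1


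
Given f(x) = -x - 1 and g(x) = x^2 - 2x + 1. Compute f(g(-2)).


g(-2) = 9
f(9) = -10

-10


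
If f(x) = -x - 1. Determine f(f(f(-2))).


f(-2) = 1
f(1) = -2
f(-2) = 1

1


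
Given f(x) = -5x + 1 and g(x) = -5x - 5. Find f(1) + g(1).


f(1) = -4
g(1) = -10
Sum = -14

-14


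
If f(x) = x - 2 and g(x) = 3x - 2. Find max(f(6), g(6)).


f(6) = 4
g(6) = 16
max = 16

16


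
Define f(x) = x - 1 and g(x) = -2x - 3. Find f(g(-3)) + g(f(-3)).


f(g(-3)) = 2
g(f(-3)) = 5
Sum = 7

7


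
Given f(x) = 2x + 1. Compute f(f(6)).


f(6) = 13
f(13) = 27

27


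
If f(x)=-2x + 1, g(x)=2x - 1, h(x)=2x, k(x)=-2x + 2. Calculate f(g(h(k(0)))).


k(0) = 2
h(2) = 4
g(4) = 7
f(7) = -13

-13


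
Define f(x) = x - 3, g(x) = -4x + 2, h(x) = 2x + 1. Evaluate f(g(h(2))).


h(2) = 5
g(5) = -18
f(-18) = -21

-21


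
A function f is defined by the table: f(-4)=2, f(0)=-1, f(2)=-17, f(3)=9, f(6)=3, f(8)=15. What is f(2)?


-17


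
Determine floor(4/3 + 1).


4/3 = 1.3333
1.3333 + 1 = 2.3333
floor(2.3333) = 2

2


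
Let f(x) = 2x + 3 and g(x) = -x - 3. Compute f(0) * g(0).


f(0) = 3
g(0) = -3
Product = -9

-9


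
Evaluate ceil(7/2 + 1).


7/2 = 3.5
3.5 + 1 = 4.5
ceil(4.5) = 5

5


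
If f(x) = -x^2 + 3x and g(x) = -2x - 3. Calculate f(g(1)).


g(1) = -5
f(-5) = (-1)*(-5)^2 + 3*(-5) = -40

-40


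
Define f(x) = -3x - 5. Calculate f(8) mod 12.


f(8) = -29
-29 mod 12 = 7

7


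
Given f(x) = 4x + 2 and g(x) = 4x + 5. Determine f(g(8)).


g(8) = 37
f(37) = 150

150


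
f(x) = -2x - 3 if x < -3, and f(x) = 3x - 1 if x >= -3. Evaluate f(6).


6 satisfies x >= -3
f(6) = 17

17


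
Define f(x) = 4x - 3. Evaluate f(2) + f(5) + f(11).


f(2) = 5
f(5) = 17
f(11) = 41
Sum = 63

63


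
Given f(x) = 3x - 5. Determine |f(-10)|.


35


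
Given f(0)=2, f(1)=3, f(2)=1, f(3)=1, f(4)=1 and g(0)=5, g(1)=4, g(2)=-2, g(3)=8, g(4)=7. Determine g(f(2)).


f(2) = 1
g(1) = 4

4


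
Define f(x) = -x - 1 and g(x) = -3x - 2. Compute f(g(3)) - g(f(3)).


f(g(3)) = 10
g(f(3)) = 10
Difference = 0

0


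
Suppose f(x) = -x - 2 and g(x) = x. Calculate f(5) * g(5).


f(5) = -7
g(5) = 5
Product = -35

-35


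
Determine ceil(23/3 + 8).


23/3 = 7.6667
7.6667 + 8 = 15.6667
ceil(15.6667) = 16

16


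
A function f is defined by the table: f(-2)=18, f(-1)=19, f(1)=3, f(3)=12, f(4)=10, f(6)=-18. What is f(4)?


Reading from the table at x = 4

10


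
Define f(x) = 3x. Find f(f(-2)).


f(-2) = -6
f(-6) = -18

-18


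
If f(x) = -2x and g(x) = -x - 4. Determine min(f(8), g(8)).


f(8) = -16
g(8) = -12
min = -16

-16


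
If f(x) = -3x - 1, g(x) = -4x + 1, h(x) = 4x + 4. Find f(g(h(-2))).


h(-2) = -4
g(-4) = 17
f(17) = -52

-52


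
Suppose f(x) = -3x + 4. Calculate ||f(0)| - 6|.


f(0) = 4
|4| = 4
|4 - 6| = 2

2


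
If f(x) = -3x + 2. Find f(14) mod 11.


f(14) = -40
-40 mod 11 = 4

4


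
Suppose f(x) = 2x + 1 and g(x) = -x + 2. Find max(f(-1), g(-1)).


f(-1) = -1
g(-1) = 3
max = 3

3


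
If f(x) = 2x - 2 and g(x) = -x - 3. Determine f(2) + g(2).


f(2) = 2
g(2) = -5
Sum = -3

-3


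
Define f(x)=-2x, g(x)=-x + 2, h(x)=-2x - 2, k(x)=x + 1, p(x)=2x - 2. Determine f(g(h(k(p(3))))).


p(3) = 4
k(4) = 5
h(5) = -12
g(-12) = 14
f(14) = -28

-28


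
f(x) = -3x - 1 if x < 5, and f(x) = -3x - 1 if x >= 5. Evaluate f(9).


9 satisfies x >= 5
f(9) = -28

-28


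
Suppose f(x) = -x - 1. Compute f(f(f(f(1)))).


1


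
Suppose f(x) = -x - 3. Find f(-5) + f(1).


f(-5) = 2
f(1) = -4
Sum = -2

-2


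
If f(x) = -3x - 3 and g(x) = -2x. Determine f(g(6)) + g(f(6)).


f(g(6)) = 33
g(f(6)) = 42
Sum = 75

75


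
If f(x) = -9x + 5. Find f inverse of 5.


Solve -9x + 5 = 5
x = (5 - 5) / (-9) = 0

0


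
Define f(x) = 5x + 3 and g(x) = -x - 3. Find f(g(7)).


g(7) = -10
f(-10) = -47

-47


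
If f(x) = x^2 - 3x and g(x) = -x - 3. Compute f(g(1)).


g(1) = -4
f(-4) = 1*(-4)^2 - 3*(-4) = 28

28


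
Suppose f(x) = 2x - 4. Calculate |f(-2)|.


f(-2) = -8
|-8| = 8

8


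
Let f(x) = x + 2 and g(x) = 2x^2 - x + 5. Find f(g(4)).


g(4) = 33
f(33) = 35

35


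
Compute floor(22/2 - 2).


22/2 = 11
11 - 2 = 9
floor(9) = 9

9


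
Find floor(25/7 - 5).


25/7 = 3.5714
3.5714 - 5 = -1.4286
floor(-1.4286) = -2

-2


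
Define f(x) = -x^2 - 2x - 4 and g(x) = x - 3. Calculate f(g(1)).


g(1) = -2
f(-2) = (-1)*(-2)^2 - 2*(-2) - 4 = -4

-4


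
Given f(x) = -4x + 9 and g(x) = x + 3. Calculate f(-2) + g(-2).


f(-2) = 17
g(-2) = 1
Sum = 18

18


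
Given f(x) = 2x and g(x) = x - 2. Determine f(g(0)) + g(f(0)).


f(g(0)) = -4
g(f(0)) = -2
Sum = -6

-6


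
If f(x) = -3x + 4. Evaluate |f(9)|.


f(9) = -23
|-23| = 23

23


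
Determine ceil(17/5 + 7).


17/5 = 3.4
3.4 + 7 = 10.4
ceil(10.4) = 11

11


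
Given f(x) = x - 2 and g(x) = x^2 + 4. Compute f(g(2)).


g(2) = 8
f(8) = 6

6


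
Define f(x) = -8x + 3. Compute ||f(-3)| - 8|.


19


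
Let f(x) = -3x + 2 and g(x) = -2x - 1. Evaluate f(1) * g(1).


f(1) = -1
g(1) = -3
Product = 3

3


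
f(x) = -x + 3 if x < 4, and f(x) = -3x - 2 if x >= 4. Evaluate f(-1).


-1 satisfies x < 4
f(-1) = 4

4


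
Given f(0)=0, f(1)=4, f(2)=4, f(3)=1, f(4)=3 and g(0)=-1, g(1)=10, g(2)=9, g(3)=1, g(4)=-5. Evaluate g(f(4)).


f(4) = 3
g(3) = 1

1


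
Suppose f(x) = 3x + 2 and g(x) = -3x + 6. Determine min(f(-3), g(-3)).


f(-3) = -7
g(-3) = 15
min = -7

-7


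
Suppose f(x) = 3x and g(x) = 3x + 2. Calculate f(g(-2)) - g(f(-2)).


f(g(-2)) = -12
g(f(-2)) = -16
Difference = 4

4


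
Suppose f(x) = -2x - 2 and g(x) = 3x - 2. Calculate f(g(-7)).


44


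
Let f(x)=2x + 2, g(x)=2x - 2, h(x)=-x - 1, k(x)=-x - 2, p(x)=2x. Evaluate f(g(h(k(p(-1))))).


-6


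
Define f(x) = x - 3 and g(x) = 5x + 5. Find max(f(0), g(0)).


f(0) = -3
g(0) = 5
max = 5

5


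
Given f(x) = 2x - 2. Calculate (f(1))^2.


f(1) = 0
(0)^2 = 0

0


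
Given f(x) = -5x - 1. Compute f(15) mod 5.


f(15) = -76
-76 mod 5 = 4

4


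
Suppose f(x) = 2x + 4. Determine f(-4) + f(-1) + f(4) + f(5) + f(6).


40


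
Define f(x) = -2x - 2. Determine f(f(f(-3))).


f(-3) = 4
f(4) = -10
f(-10) = 18

18


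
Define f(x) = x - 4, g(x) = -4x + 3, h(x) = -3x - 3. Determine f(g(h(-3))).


h(-3) = 6
g(6) = -21
f(-21) = -25

-25


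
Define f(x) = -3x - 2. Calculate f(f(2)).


22


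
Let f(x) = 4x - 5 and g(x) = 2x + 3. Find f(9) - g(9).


f(9) = 31
g(9) = 21
Difference = 10

10


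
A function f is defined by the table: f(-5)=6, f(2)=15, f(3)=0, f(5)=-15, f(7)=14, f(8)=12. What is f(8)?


Reading from the table at x = 8

12


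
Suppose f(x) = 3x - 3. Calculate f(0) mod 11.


f(0) = -3
-3 mod 11 = 8

8


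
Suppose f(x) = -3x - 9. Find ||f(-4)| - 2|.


f(-4) = 3
|3| = 3
|3 - 2| = 1

1


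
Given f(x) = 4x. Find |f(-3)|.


f(-3) = -12
|-12| = 12

12


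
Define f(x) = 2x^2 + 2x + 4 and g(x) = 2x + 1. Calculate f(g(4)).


g(4) = 9
f(9) = 2*(9)^2 + 2*(9) + 4 = 184

184


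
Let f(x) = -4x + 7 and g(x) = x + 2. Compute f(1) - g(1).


f(1) = 3
g(1) = 3
Difference = 0

0


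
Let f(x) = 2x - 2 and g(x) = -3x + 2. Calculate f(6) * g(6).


f(6) = 10
g(6) = -16
Product = -160

-160


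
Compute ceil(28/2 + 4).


28/2 = 14
14 + 4 = 18
ceil(18) = 18

18


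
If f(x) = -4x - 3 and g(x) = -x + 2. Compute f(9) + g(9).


f(9) = -39
g(9) = -7
Sum = -46

-46


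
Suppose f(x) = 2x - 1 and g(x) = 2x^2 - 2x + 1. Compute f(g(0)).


1


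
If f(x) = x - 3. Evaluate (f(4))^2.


f(4) = 1
(1)^2 = 1

1


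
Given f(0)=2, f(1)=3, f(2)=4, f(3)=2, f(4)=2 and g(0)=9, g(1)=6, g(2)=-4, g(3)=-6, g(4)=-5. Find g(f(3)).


f(3) = 2
g(2) = -4

-4


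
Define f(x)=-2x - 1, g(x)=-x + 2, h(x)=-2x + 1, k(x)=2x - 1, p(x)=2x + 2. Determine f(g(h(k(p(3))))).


p(3) = 8
k(8) = 15
h(15) = -29
g(-29) = 31
f(31) = -63

-63


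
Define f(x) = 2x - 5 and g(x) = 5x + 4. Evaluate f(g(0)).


g(0) = 4
f(4) = 3

3


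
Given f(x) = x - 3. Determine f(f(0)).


f(0) = -3
f(-3) = -6

-6


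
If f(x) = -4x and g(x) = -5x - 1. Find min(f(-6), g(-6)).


f(-6) = 24
g(-6) = 29
min = 24

24


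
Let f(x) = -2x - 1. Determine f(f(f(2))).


f(2) = -5
f(-5) = 9
f(9) = -19

-19


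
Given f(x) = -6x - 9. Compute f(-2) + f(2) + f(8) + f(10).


f(-2) = 3
f(2) = -21
f(8) = -57
f(10) = -69
Sum = -144

-144


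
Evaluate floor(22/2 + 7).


22/2 = 11
11 + 7 = 18
floor(18) = 18

18


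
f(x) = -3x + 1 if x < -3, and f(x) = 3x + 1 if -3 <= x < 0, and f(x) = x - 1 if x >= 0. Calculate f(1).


0


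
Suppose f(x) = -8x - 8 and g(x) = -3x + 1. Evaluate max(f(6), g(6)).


-17


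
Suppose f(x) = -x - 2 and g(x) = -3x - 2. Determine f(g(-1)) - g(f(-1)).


f(g(-1)) = -3
g(f(-1)) = 1
Difference = -4

-4


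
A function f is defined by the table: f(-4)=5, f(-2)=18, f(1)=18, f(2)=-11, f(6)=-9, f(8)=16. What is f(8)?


Reading from the table at x = 8

16


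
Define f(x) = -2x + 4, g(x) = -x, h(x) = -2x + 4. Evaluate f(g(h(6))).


h(6) = -8
g(-8) = 8
f(8) = -12

-12


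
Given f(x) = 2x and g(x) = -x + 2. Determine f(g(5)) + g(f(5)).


f(g(5)) = -6
g(f(5)) = -8
Sum = -14

-14


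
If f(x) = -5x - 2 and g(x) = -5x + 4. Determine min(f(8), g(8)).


f(8) = -42
g(8) = -36
min = -42

-42


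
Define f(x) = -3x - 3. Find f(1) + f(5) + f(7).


-48


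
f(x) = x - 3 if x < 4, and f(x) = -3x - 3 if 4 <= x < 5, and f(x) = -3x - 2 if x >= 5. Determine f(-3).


-3 satisfies x < 4
f(-3) = -6

-6


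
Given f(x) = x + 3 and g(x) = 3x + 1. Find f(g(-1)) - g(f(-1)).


-6


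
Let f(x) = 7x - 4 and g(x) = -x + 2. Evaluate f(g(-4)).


g(-4) = 6
f(6) = 38

38


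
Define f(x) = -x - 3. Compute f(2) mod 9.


4


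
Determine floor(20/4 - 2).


20/4 = 5
5 - 2 = 3
floor(3) = 3

3


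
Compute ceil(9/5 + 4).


6


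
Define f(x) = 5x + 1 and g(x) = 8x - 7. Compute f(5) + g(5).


59


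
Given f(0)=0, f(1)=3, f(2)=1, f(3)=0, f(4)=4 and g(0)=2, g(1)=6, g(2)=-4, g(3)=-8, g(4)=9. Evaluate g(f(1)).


f(1) = 3
g(3) = -8

-8


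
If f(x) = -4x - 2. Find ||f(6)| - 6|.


f(6) = -26
|-26| = 26
|26 - 6| = 20

20


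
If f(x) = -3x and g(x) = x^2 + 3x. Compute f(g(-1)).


g(-1) = -2
f(-2) = 6

6


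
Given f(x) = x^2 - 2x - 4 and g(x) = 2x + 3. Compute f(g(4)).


g(4) = 11
f(11) = 1*(11)^2 - 2*(11) - 4 = 95

95


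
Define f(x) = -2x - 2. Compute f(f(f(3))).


-30


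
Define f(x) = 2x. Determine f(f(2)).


8


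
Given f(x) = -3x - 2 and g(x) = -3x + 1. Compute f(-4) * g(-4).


f(-4) = 10
g(-4) = 13
Product = 130

130


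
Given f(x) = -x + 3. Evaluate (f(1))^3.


f(1) = 2
(2)^3 = 8

8


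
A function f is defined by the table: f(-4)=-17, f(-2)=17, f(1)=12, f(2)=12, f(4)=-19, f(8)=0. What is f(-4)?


Reading from the table at x = -4

-17


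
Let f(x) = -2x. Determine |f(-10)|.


f(-10) = 20
|20| = 20

20


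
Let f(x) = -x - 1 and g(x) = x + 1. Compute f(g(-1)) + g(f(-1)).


f(g(-1)) = -1
g(f(-1)) = 1
Sum = 0

0


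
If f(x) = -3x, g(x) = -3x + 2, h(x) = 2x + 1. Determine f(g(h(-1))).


h(-1) = -1
g(-1) = 5
f(5) = -15

-15


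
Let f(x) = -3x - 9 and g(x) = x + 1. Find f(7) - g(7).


f(7) = -30
g(7) = 8
Difference = -38

-38


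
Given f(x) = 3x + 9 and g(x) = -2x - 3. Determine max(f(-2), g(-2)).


3


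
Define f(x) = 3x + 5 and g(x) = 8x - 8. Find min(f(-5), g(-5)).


f(-5) = -10
g(-5) = -48
min = -48

-48


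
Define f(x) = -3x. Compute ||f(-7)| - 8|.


f(-7) = 21
|21| = 21
|21 - 8| = 13

13


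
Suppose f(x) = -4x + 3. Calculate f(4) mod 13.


f(4) = -13
-13 mod 13 = 0

0


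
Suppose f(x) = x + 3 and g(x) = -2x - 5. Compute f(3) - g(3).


17


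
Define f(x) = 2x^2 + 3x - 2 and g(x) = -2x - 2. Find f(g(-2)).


g(-2) = 2
f(2) = 2*(2)^2 + 3*(2) - 2 = 12

12


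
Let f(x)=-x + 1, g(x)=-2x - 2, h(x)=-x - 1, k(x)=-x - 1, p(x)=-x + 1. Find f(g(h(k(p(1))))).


p(1) = 0
k(0) = -1
h(-1) = 0
g(0) = -2
f(-2) = 3

3


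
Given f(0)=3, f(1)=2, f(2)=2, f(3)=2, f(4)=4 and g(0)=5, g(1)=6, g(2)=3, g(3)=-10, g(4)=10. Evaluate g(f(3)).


3


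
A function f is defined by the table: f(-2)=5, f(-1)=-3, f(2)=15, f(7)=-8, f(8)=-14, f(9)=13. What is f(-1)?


Reading from the table at x = -1

-3


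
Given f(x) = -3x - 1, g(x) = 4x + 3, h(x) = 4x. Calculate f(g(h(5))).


h(5) = 20
g(20) = 83
f(83) = -250

-250


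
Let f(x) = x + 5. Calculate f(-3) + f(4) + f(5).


f(-3) = 2
f(4) = 9
f(5) = 10
Sum = 21

21


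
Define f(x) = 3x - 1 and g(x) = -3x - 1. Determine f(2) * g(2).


-35


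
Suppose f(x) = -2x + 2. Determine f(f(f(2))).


-10


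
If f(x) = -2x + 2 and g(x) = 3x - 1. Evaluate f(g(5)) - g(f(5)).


f(g(5)) = -26
g(f(5)) = -25
Difference = -1

-1


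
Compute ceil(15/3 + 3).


8


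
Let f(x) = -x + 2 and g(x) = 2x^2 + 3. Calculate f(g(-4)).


g(-4) = 35
f(35) = -33

-33


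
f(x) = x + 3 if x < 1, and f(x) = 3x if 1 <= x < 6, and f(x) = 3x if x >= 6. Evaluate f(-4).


-4 satisfies x < 1
f(-4) = -1

-1


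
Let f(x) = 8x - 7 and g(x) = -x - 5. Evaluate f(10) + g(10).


f(10) = 73
g(10) = -15
Sum = 58

58


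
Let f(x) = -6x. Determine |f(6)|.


f(6) = -36
|-36| = 36

36


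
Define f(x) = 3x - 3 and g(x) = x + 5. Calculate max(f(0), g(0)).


f(0) = -3
g(0) = 5
max = 5

5


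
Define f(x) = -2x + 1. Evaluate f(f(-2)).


-9


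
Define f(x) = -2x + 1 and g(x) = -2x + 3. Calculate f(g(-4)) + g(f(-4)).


-36


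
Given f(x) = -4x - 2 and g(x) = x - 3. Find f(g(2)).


g(2) = -1
f(-1) = 2

2


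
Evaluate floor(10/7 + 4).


10/7 = 1.4286
1.4286 + 4 = 5.4286
floor(5.4286) = 5

5


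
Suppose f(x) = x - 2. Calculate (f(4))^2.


f(4) = 2
(2)^2 = 4

4


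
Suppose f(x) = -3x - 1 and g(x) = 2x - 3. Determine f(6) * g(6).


f(6) = -19
g(6) = 9
Product = -171

-171


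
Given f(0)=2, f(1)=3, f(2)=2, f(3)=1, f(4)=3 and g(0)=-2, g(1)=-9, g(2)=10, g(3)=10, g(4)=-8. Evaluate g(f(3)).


f(3) = 1
g(1) = -9

-9


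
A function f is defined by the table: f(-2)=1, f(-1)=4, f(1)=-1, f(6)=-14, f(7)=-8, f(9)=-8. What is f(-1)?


Reading from the table at x = -1

4


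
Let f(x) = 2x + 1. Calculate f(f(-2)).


f(-2) = -3
f(-3) = -5

-5


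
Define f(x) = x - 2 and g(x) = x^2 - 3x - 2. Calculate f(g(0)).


-4


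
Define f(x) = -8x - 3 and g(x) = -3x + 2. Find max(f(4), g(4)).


f(4) = -35
g(4) = -10
max = -10

-10


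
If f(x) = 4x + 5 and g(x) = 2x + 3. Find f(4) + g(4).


f(4) = 21
g(4) = 11
Sum = 32

32


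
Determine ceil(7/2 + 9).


13


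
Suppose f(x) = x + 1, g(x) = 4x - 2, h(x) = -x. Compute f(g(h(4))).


-17


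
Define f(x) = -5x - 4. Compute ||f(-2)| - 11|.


f(-2) = 6
|6| = 6
|6 - 11| = 5

5


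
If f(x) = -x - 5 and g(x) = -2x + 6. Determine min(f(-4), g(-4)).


f(-4) = -1
g(-4) = 14
min = -1

-1


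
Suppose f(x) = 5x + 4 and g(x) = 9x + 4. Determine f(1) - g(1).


f(1) = 9
g(1) = 13
Difference = -4

-4


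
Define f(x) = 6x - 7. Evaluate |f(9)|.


47


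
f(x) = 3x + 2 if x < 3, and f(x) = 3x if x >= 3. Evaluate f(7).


7 satisfies x >= 3
f(7) = 21

21


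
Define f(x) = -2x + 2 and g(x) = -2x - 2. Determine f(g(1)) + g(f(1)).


f(g(1)) = 10
g(f(1)) = -2
Sum = 8

8


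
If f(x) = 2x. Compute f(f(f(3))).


f(3) = 6
f(6) = 12
f(12) = 24

24


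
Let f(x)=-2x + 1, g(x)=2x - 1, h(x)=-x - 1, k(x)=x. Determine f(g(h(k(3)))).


k(3) = 3
h(3) = -4
g(-4) = -9
f(-9) = 19

19


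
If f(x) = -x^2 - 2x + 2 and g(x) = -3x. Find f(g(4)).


g(4) = -12
f(-12) = (-1)*(-12)^2 - 2*(-12) + 2 = -118

-118


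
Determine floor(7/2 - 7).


7/2 = 3.5
3.5 - 7 = -3.5
floor(-3.5) = -4

-4


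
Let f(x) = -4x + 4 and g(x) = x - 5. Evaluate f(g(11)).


-20


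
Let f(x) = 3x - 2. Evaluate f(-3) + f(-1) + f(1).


f(-3) = -11
f(-1) = -5
f(1) = 1
Sum = -15

-15


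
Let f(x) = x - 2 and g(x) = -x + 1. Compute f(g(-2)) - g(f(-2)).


f(g(-2)) = 1
g(f(-2)) = 5
Difference = -4

-4


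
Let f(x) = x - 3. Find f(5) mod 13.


f(5) = 2
2 mod 13 = 2

2


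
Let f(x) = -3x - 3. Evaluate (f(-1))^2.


f(-1) = 0
(0)^2 = 0

0


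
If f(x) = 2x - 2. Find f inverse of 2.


Solve 2x - 2 = 2
x = (2 + 2) / 2 = 2

2


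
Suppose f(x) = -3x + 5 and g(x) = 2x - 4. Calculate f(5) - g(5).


f(5) = -10
g(5) = 6
Difference = -16

-16


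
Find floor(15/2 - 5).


15/2 = 7.5
7.5 - 5 = 2.5
floor(2.5) = 2

2


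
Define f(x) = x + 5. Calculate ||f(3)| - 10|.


2


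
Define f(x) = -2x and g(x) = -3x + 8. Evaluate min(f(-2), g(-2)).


f(-2) = 4
g(-2) = 14
min = 4

4


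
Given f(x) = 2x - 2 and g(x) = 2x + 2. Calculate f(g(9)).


g(9) = 20
f(20) = 38

38


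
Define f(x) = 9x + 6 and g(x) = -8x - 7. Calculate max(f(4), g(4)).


f(4) = 42
g(4) = -39
max = 42

42


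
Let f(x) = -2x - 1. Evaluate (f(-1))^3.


1


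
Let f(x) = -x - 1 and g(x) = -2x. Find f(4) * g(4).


f(4) = -5
g(4) = -8
Product = 40

40


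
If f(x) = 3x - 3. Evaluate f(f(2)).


f(2) = 3
f(3) = 6

6


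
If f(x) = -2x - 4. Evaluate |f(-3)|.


f(-3) = 2
|2| = 2

2


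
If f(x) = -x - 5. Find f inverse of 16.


Solve -x - 5 = 16
x = (16 + 5) / (-1) = -21

-21


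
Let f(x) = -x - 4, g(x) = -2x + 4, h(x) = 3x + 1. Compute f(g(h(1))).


h(1) = 4
g(4) = -4
f(-4) = 0

0


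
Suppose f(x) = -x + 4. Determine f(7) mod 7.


f(7) = -3
-3 mod 7 = 4

4


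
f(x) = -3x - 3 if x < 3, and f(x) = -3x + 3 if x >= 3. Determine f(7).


-18


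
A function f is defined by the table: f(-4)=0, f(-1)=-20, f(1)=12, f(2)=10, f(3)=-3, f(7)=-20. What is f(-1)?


Reading from the table at x = -1

-20


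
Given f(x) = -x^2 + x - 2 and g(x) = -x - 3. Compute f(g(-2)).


g(-2) = -1
f(-1) = (-1)*(-1)^2 + 1*(-1) - 2 = -4

-4


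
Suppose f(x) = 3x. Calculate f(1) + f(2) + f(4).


f(1) = 3
f(2) = 6
f(4) = 12
Sum = 21

21


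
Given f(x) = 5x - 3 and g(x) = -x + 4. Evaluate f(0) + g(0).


f(0) = -3
g(0) = 4
Sum = 1

1


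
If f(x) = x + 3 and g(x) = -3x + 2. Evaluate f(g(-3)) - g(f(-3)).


f(g(-3)) = 14
g(f(-3)) = 2
Difference = 12

12


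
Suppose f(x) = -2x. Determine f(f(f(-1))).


8


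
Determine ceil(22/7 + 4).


22/7 = 3.1429
3.1429 + 4 = 7.1429
ceil(7.1429) = 8

8


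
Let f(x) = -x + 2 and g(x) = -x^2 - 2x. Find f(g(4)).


g(4) = -24
f(-24) = 26

26


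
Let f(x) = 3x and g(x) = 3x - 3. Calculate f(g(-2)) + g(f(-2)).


f(g(-2)) = -27
g(f(-2)) = -21
Sum = -48

-48


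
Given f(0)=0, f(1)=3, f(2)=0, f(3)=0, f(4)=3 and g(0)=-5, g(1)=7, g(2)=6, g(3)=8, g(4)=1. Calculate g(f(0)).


f(0) = 0
g(0) = -5

-5


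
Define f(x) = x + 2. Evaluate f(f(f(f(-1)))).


f(-1) = 1
f(1) = 3
f(3) = 5
f(5) = 7

7


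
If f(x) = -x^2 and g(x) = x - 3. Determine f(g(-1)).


g(-1) = -4
f(-4) = (-1)*(-4)^2 = -16

-16


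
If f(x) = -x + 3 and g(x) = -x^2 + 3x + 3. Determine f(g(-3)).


g(-3) = -15
f(-15) = 18

18


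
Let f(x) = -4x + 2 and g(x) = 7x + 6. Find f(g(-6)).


g(-6) = -36
f(-36) = 146

146


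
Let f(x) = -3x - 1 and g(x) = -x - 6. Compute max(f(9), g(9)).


-15


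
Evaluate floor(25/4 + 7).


25/4 = 6.25
6.25 + 7 = 13.25
floor(13.25) = 13

13


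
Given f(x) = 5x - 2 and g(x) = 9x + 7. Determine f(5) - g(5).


-29


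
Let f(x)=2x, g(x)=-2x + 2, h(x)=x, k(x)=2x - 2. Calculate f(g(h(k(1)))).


4


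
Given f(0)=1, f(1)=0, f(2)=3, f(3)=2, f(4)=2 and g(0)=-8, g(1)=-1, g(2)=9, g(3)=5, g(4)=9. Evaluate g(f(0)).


f(0) = 1
g(1) = -1

-1


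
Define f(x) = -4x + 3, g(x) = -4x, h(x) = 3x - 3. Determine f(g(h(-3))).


h(-3) = -12
g(-12) = 48
f(48) = -189

-189


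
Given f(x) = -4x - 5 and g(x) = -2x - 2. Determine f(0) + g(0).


f(0) = -5
g(0) = -2
Sum = -7

-7


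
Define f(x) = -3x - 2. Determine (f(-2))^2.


16


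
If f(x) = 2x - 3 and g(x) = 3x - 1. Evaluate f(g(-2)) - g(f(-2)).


f(g(-2)) = -17
g(f(-2)) = -22
Difference = 5

5


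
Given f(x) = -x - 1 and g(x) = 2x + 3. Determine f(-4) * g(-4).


f(-4) = 3
g(-4) = -5
Product = -15

-15


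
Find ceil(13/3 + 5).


13/3 = 4.3333
4.3333 + 5 = 9.3333
ceil(9.3333) = 10

10


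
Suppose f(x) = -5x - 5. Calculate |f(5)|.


30


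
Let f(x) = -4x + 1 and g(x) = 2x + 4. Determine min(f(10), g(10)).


-39


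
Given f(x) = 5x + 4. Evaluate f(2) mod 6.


f(2) = 14
14 mod 6 = 2

2


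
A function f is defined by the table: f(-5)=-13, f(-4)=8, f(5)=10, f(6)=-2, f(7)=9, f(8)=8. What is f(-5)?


Reading from the table at x = -5

-13


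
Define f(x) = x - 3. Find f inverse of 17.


Solve x - 3 = 17
x = (17 + 3) / 1 = 20

20


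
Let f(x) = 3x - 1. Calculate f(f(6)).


f(6) = 17
f(17) = 50

50


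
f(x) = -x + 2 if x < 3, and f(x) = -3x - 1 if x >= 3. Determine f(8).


8 satisfies x >= 3
f(8) = -25

-25


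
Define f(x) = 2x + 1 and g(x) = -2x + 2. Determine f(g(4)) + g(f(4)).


-27


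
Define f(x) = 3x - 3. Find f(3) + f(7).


f(3) = 6
f(7) = 18
Sum = 24

24


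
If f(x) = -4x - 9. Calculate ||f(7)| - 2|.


f(7) = -37
|-37| = 37
|37 - 2| = 35

35


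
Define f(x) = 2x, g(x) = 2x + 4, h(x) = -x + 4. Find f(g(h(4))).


8


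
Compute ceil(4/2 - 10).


4/2 = 2
2 - 10 = -8
ceil(-8) = -8

-8


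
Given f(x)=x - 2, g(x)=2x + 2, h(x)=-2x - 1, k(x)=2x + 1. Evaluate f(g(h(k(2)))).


-22


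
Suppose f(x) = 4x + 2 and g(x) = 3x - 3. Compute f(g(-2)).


-34


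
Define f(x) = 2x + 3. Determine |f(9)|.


21


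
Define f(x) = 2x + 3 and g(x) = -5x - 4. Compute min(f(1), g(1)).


f(1) = 5
g(1) = -9
min = -9

-9


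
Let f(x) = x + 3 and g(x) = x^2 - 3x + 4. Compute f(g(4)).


g(4) = 8
f(8) = 11

11


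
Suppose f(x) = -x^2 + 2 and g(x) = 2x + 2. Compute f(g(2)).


-34


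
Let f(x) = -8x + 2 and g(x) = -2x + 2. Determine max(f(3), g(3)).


f(3) = -22
g(3) = -4
max = -4

-4


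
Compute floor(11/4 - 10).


11/4 = 2.75
2.75 - 10 = -7.25
floor(-7.25) = -8

-8


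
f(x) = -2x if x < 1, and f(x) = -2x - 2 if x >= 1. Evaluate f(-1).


-1 satisfies x < 1
f(-1) = 2

2


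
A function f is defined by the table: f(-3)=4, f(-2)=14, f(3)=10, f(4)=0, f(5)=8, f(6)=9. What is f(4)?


Reading from the table at x = 4

0


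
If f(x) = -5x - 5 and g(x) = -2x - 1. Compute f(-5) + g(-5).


f(-5) = 20
g(-5) = 9
Sum = 29

29


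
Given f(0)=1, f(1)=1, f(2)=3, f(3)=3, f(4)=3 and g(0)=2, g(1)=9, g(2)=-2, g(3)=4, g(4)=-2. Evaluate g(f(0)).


f(0) = 1
g(1) = 9

9


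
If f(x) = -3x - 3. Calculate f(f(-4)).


f(-4) = 9
f(9) = -30

-30


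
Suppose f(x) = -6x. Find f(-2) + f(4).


f(-2) = 12
f(4) = -24
Sum = -12

-12


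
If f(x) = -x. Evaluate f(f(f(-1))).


f(-1) = 1
f(1) = -1
f(-1) = 1

1


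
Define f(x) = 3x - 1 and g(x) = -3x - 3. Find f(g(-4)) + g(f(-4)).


f(g(-4)) = 26
g(f(-4)) = 36
Sum = 62

62


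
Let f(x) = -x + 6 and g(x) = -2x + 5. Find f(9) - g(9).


f(9) = -3
g(9) = -13
Difference = 10

10


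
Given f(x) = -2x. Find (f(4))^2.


f(4) = -8
(-8)^2 = 64

64


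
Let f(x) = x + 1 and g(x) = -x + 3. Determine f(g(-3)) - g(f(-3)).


f(g(-3)) = 7
g(f(-3)) = 5
Difference = 2

2


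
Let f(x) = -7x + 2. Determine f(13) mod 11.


f(13) = -89
-89 mod 11 = 10

10


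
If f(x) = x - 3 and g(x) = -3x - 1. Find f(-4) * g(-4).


f(-4) = -7
g(-4) = 11
Product = -77

-77


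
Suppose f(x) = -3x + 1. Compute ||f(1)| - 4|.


f(1) = -2
|-2| = 2
|2 - 4| = 2

2


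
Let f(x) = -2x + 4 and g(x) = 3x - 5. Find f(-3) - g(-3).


24


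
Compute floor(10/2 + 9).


14


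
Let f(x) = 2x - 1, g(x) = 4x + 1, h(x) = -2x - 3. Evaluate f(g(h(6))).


h(6) = -15
g(-15) = -59
f(-59) = -119

-119


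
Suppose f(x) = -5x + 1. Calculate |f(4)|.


f(4) = -19
|-19| = 19

19


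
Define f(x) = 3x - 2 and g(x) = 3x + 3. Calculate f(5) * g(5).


f(5) = 13
g(5) = 18
Product = 234

234


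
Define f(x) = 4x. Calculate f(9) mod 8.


f(9) = 36
36 mod 8 = 4

4


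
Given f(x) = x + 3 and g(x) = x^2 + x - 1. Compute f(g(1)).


g(1) = 1
f(1) = 4

4


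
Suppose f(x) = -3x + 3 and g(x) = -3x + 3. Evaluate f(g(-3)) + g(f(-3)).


f(g(-3)) = -33
g(f(-3)) = -33
Sum = -66

-66


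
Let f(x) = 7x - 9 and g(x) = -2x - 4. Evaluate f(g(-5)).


g(-5) = 6
f(6) = 33

33


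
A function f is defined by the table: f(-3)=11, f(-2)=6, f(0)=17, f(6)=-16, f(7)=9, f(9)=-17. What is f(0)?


Reading from the table at x = 0

17


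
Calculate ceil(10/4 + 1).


10/4 = 2.5
2.5 + 1 = 3.5
ceil(3.5) = 4

4


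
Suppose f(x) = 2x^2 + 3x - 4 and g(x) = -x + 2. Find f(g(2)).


g(2) = 0
f(0) = 2*(0)^2 + 3*(0) - 4 = -4

-4


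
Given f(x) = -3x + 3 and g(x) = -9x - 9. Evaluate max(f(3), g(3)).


f(3) = -6
g(3) = -36
max = -6

-6


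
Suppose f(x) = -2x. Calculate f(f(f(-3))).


f(-3) = 6
f(6) = -12
f(-12) = 24

24


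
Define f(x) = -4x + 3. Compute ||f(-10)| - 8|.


f(-10) = 43
|43| = 43
|43 - 8| = 35

35


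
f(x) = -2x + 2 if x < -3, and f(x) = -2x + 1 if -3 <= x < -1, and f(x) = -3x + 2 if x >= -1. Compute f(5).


5 satisfies x >= -1
f(5) = -13

-13


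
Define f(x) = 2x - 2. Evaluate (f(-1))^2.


f(-1) = -4
(-4)^2 = 16

16


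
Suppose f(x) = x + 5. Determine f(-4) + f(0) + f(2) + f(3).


f(-4) = 1
f(0) = 5
f(2) = 7
f(3) = 8
Sum = 21

21


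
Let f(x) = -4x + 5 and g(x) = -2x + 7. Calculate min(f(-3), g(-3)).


f(-3) = 17
g(-3) = 13
min = 13

13


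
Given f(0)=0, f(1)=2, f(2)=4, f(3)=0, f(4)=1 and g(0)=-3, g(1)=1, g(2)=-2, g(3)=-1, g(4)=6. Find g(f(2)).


f(2) = 4
g(4) = 6

6


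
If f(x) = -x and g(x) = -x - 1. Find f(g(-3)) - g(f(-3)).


f(g(-3)) = -2
g(f(-3)) = -4
Difference = 2

2


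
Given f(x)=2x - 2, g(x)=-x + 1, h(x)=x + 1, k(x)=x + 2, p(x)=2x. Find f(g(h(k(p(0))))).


p(0) = 0
k(0) = 2
h(2) = 3
g(3) = -2
f(-2) = -6

-6


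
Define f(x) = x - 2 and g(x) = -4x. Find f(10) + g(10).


f(10) = 8
g(10) = -40
Sum = -32

-32


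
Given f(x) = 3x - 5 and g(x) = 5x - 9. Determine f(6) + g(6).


f(6) = 13
g(6) = 21
Sum = 34

34


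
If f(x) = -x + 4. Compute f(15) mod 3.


1


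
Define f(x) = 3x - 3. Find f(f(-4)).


f(-4) = -15
f(-15) = -48

-48


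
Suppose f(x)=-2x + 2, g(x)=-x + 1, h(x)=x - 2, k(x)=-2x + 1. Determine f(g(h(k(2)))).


k(2) = -3
h(-3) = -5
g(-5) = 6
f(6) = -10

-10


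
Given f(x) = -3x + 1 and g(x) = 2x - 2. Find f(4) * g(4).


f(4) = -11
g(4) = 6
Product = -66

-66


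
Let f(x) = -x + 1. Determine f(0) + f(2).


f(0) = 1
f(2) = -1
Sum = 0

0


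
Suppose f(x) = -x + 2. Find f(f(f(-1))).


f(-1) = 3
f(3) = -1
f(-1) = 3

3


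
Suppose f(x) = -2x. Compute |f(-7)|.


f(-7) = 14
|14| = 14

14


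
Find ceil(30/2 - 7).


30/2 = 15
15 - 7 = 8
ceil(8) = 8

8


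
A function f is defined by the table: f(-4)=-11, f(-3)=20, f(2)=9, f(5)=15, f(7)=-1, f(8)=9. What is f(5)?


Reading from the table at x = 5

15


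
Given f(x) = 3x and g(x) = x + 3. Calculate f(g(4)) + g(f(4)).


f(g(4)) = 21
g(f(4)) = 15
Sum = 36

36


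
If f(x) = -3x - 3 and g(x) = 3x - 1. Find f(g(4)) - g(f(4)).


f(g(4)) = -36
g(f(4)) = -46
Difference = 10

10


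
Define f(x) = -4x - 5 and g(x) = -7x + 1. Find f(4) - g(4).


f(4) = -21
g(4) = -27
Difference = 6

6


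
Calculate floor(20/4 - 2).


3


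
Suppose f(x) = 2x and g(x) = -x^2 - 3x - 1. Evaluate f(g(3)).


g(3) = -19
f(-19) = -38

-38


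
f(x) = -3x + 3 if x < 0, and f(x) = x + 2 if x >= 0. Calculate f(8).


8 satisfies x >= 0
f(8) = 10

10


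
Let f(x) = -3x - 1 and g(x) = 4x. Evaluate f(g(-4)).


47


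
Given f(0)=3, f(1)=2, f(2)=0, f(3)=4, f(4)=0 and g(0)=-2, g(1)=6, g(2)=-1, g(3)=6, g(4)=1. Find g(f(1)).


f(1) = 2
g(2) = -1

-1


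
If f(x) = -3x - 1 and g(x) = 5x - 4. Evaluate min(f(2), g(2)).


f(2) = -7
g(2) = 6
min = -7

-7


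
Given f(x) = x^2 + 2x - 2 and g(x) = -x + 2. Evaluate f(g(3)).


g(3) = -1
f(-1) = 1*(-1)^2 + 2*(-1) - 2 = -3

-3


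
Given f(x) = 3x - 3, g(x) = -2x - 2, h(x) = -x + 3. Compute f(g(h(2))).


h(2) = 1
g(1) = -4
f(-4) = -15

-15


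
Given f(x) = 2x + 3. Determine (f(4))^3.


f(4) = 11
(11)^3 = 1331

1331


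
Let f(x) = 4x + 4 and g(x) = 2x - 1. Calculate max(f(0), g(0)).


f(0) = 4
g(0) = -1
max = 4

4


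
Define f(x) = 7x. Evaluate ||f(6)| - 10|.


f(6) = 42
|42| = 42
|42 - 10| = 32

32


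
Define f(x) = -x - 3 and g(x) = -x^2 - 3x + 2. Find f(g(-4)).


g(-4) = -2
f(-2) = -1

-1


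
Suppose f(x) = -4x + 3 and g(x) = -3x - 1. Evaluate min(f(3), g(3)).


f(3) = -9
g(3) = -10
min = -10

-10


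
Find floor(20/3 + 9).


20/3 = 6.6667
6.6667 + 9 = 15.6667
floor(15.6667) = 15

15


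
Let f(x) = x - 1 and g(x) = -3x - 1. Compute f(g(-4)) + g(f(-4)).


f(g(-4)) = 10
g(f(-4)) = 14
Sum = 24

24


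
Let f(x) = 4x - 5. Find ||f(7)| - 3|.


f(7) = 23
|23| = 23
|23 - 3| = 20

20


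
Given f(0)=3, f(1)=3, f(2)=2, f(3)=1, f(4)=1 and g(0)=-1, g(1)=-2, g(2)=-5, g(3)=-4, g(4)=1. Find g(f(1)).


f(1) = 3
g(3) = -4

-4


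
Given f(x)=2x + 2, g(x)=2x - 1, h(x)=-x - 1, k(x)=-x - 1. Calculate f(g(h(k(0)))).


k(0) = -1
h(-1) = 0
g(0) = -1
f(-1) = 0

0


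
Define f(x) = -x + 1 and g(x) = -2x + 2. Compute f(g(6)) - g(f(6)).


-1


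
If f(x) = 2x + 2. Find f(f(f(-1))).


f(-1) = 0
f(0) = 2
f(2) = 6

6


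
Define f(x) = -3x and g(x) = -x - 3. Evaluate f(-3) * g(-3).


f(-3) = 9
g(-3) = 0
Product = 0

0


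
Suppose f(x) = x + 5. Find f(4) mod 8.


f(4) = 9
9 mod 8 = 1

1


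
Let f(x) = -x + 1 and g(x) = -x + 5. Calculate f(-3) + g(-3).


12


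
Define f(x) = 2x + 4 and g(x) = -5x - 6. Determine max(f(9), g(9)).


f(9) = 22
g(9) = -51
max = 22

22


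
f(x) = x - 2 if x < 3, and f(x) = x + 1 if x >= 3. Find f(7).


7 satisfies x >= 3
f(7) = 8

8


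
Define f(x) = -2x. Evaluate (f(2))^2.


16


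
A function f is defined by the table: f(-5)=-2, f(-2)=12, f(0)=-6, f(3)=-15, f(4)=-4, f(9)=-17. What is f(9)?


-17


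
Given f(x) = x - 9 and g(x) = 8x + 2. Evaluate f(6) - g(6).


f(6) = -3
g(6) = 50
Difference = -53

-53


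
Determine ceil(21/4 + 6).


21/4 = 5.25
5.25 + 6 = 11.25
ceil(11.25) = 12

12


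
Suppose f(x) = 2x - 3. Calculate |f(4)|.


f(4) = 5
|5| = 5

5


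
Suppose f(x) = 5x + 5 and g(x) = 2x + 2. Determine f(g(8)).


g(8) = 18
f(18) = 95

95


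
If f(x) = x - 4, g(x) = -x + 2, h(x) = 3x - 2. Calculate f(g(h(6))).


h(6) = 16
g(16) = -14
f(-14) = -18

-18


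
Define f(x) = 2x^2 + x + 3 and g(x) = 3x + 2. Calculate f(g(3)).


g(3) = 11
f(11) = 2*(11)^2 + 1*(11) + 3 = 256

256


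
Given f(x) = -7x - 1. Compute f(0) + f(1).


f(0) = -1
f(1) = -8
Sum = -9

-9


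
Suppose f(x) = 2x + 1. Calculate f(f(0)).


f(0) = 1
f(1) = 3

3


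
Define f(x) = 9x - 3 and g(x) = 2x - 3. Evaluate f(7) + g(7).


f(7) = 60
g(7) = 11
Sum = 71

71


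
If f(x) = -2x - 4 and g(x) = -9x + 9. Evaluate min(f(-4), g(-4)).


4


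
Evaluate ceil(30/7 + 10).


15


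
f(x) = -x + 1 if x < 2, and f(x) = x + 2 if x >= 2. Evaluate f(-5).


-5 satisfies x < 2
f(-5) = 6

6


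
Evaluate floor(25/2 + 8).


25/2 = 12.5
12.5 + 8 = 20.5
floor(20.5) = 20

20


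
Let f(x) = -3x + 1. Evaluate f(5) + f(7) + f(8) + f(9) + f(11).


f(5) = -14
f(7) = -20
f(8) = -23
f(9) = -26
f(11) = -32
Sum = -115

-115


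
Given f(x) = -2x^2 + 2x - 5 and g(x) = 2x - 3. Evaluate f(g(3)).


g(3) = 3
f(3) = (-2)*(3)^2 + 2*(3) - 5 = -17

-17


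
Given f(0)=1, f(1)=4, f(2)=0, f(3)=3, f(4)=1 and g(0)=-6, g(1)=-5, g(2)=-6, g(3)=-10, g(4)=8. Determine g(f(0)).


f(0) = 1
g(1) = -5

-5


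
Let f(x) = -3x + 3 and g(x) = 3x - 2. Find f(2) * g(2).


f(2) = -3
g(2) = 4
Product = -12

-12


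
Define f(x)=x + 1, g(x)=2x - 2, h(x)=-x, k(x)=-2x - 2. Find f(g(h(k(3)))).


k(3) = -8
h(-8) = 8
g(8) = 14
f(14) = 15

15


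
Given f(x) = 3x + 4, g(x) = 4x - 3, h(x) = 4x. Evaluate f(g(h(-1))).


h(-1) = -4
g(-4) = -19
f(-19) = -53

-53


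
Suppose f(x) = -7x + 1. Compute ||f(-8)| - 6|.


f(-8) = 57
|57| = 57
|57 - 6| = 51

51


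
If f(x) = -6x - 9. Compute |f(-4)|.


f(-4) = 15
|15| = 15

15


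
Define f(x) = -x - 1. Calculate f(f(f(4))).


f(4) = -5
f(-5) = 4
f(4) = -5

-5


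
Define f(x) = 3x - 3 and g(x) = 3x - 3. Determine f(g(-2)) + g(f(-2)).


f(g(-2)) = -30
g(f(-2)) = -30
Sum = -60

-60


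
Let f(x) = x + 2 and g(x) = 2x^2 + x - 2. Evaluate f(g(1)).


g(1) = 1
f(1) = 3

3


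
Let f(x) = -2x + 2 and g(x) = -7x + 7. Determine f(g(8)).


g(8) = -49
f(-49) = 100

100


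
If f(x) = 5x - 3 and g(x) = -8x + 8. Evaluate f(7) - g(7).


f(7) = 32
g(7) = -48
Difference = 80

80


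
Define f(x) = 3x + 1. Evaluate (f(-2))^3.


f(-2) = -5
(-5)^3 = -125

-125


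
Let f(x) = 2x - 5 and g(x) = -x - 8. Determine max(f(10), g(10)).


f(10) = 15
g(10) = -18
max = 15

15


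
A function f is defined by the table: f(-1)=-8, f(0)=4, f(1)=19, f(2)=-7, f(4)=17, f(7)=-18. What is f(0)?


Reading from the table at x = 0

4


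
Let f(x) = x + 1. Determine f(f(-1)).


f(-1) = 0
f(0) = 1

1


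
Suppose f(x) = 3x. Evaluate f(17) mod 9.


6


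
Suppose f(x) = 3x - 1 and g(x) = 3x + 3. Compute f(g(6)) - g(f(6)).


f(g(6)) = 62
g(f(6)) = 54
Difference = 8

8


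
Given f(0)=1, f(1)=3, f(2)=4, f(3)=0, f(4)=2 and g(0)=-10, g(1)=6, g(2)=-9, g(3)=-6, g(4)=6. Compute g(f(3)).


f(3) = 0
g(0) = -10

-10


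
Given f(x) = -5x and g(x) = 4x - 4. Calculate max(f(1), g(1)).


f(1) = -5
g(1) = 0
max = 0

0


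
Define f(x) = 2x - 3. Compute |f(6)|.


f(6) = 9
|9| = 9

9


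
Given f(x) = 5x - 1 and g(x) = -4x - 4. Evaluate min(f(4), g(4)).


-20


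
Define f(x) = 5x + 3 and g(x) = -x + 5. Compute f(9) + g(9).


f(9) = 48
g(9) = -4
Sum = 44

44


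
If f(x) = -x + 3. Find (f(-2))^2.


25


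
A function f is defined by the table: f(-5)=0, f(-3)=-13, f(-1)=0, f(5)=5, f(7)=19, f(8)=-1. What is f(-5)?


0


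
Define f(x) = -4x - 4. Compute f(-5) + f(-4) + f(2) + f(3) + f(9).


f(-5) = 16
f(-4) = 12
f(2) = -12
f(3) = -16
f(9) = -40
Sum = -40

-40


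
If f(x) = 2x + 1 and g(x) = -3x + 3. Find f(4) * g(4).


-81


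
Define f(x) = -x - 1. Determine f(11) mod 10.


f(11) = -12
-12 mod 10 = 8

8


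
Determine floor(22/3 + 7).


22/3 = 7.3333
7.3333 + 7 = 14.3333
floor(14.3333) = 14

14


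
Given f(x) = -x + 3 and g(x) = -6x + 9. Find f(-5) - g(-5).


f(-5) = 8
g(-5) = 39
Difference = -31

-31


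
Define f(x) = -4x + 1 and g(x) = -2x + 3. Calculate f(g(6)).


g(6) = -9
f(-9) = 37

37


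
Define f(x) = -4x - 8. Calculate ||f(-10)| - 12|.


f(-10) = 32
|32| = 32
|32 - 12| = 20

20


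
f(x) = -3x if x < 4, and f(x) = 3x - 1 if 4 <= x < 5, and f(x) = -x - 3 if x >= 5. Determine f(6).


6 satisfies x >= 5
f(6) = -9

-9


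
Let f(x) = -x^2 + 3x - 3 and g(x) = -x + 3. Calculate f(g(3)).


g(3) = 0
f(0) = (-1)*(0)^2 + 3*(0) - 3 = -3

-3


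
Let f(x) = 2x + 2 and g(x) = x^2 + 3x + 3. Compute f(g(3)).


g(3) = 21
f(21) = 44

44


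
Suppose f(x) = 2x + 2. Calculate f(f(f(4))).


f(4) = 10
f(10) = 22
f(22) = 46

46


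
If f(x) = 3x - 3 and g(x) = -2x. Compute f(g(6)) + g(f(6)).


f(g(6)) = -39
g(f(6)) = -30
Sum = -69

-69


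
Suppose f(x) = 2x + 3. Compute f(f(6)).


f(6) = 15
f(15) = 33

33


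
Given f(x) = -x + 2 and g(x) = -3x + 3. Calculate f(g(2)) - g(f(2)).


2


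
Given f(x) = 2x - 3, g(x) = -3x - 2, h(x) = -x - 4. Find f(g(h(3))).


h(3) = -7
g(-7) = 19
f(19) = 35

35


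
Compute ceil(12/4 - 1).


12/4 = 3
3 - 1 = 2
ceil(2) = 2

2


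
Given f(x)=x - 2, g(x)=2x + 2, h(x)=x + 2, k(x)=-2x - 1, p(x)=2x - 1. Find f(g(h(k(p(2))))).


p(2) = 3
k(3) = -7
h(-7) = -5
g(-5) = -8
f(-8) = -10

-10


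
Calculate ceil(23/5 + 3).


23/5 = 4.6
4.6 + 3 = 7.6
ceil(7.6) = 8

8


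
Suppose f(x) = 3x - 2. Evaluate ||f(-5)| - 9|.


f(-5) = -17
|-17| = 17
|17 - 9| = 8

8


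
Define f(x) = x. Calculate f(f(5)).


f(5) = 5
f(5) = 5

5


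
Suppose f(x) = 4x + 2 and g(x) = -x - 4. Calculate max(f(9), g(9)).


f(9) = 38
g(9) = -13
max = 38

38


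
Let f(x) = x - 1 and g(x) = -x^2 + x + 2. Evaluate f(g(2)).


g(2) = 0
f(0) = -1

-1


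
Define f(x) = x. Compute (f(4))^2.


16


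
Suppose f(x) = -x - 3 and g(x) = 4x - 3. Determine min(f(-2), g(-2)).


-11


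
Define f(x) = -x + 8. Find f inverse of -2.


10


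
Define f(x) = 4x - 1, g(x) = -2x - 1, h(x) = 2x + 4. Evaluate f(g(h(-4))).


27


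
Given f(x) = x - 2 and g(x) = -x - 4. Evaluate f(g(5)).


g(5) = -9
f(-9) = -11

-11


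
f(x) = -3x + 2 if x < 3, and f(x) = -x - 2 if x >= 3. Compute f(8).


8 satisfies x >= 3
f(8) = -10

-10


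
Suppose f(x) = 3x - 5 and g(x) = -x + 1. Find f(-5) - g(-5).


f(-5) = -20
g(-5) = 6
Difference = -26

-26


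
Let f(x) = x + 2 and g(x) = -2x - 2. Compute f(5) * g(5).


f(5) = 7
g(5) = -12
Product = -84

-84


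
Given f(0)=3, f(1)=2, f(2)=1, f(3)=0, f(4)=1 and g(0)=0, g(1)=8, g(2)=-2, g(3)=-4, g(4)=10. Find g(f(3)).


f(3) = 0
g(0) = 0

0
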